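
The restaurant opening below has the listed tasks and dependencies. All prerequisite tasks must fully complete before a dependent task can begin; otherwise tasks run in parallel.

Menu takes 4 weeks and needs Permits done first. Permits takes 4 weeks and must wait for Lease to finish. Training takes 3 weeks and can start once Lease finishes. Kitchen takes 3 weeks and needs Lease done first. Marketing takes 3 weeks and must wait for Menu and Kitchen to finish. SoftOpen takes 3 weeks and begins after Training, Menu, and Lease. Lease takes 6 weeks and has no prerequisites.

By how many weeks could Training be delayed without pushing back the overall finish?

Lease→Permits→Menu→Marketing = 6+4+4+3 = 17 sets the makespan at 17 weeks.
Longest path through Training: 12 weeks (earliest finish 9, latest finish 14).
Slack of Training = 11 − 6 = 5 weeks.

5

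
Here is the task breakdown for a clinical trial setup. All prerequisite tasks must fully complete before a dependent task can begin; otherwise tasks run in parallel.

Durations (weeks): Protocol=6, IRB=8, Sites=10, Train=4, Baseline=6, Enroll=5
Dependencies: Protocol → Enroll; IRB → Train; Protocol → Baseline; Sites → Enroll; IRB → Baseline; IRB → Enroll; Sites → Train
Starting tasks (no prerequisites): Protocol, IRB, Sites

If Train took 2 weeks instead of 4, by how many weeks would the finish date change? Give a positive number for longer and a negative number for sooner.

0

The binding path is Sites→Enroll = 10+5 = 15; finish at 15 weeks.
Train has 1 week of float (longest path through it is 14).
No other chain overtakes it, so the finish is 15 weeks.
Change in finish: 15 − 15 = +0 weeks.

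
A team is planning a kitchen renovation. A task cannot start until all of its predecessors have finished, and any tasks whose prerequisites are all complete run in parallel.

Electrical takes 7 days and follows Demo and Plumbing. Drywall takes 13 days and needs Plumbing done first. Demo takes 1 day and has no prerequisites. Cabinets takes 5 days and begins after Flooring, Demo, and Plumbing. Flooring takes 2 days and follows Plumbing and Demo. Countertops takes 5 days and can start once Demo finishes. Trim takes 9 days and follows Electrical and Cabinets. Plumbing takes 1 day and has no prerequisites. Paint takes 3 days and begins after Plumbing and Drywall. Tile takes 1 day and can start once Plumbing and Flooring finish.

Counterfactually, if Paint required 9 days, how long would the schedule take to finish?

Baseline: Plumbing→Drywall→Paint = 1+13+3 = 17 → 17 days.
Paint is on the critical path; changing it to 9 makes that path 23 days.
The critical path is still Plumbing→Drywall→Paint; finish is now 23 days.

23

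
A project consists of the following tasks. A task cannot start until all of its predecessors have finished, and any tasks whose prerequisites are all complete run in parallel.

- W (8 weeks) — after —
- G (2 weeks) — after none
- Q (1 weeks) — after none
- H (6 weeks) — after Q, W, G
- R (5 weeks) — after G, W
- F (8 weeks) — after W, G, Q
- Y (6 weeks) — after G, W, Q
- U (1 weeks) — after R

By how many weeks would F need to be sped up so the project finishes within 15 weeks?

1

Current finish: 16 weeks; target: 15.
F is on every critical path, so each week cut from F cuts the finish by one (this holds down to a finish of 14).
Need 16 − 15 = 1 week off F → F becomes 7 weeks, finish becomes 15.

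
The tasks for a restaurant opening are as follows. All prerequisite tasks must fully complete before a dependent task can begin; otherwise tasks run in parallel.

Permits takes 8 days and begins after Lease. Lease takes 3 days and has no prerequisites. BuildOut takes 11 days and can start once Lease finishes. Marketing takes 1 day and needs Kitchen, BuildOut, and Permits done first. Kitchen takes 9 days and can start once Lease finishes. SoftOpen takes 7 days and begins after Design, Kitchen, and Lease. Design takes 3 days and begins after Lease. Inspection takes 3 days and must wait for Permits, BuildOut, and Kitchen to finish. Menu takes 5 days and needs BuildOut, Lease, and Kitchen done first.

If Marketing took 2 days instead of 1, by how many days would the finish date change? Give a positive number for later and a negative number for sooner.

As given, the longest chain is Lease→BuildOut→Menu = 3+11+5 = 19, so the finish is 19 days.
The longest path through Marketing is only 15 days, so Marketing has float 4.
That remains the longest chain; total 19 days.
Change in finish: 19 − 19 = +0 days.

0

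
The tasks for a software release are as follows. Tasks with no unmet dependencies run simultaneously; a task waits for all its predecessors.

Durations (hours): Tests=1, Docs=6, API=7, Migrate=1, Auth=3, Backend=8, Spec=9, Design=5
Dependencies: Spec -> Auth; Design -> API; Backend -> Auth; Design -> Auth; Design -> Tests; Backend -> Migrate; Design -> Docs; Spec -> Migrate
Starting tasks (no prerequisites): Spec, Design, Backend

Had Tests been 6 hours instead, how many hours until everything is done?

The binding path is Spec→Auth = 9+3 = 12; finish at 12 hours.
The longest path through Tests is only 6 hours, so Tests has float 6.
No other chain overtakes it, so the finish is 12 hours.

12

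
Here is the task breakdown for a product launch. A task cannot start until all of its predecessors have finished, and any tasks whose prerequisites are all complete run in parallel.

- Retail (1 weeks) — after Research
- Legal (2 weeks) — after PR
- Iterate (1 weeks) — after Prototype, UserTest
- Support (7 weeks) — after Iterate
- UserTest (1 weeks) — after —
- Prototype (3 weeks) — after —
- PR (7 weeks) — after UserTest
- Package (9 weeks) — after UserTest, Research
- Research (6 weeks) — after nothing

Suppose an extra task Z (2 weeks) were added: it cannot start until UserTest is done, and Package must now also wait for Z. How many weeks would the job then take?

15

Originally the job takes 15 weeks.
With Z inserted, Package now waits for max(UserTest, Research, Z).
New critical path: Research→Package = 6+9 = 15 ⇒ 15 weeks.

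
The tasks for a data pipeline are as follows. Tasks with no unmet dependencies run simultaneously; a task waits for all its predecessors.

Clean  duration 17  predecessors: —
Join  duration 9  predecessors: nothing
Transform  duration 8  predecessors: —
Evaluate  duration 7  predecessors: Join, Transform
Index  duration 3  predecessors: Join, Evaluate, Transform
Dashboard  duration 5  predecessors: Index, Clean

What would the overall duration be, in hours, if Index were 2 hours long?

23

Baseline: Join→Evaluate→Index→Dashboard = 9+7+3+5 = 24 → 24 hours.
Index is on the critical path; changing it to 2 makes that path 23 hours.
No other chain overtakes it, so the finish is 23 hours.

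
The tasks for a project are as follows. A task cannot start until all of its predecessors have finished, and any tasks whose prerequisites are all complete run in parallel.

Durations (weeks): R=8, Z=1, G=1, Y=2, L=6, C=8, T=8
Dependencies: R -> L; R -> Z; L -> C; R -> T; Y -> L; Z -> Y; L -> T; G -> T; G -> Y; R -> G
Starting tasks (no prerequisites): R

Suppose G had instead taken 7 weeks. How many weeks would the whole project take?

31

The binding path is R→G→Y→L→C = 8+1+2+6+8 = 25; finish at 25 weeks.
Since G is critical, the +6 change carries straight to that chain (now 31 weeks).
That remains the longest chain; total 31 weeks.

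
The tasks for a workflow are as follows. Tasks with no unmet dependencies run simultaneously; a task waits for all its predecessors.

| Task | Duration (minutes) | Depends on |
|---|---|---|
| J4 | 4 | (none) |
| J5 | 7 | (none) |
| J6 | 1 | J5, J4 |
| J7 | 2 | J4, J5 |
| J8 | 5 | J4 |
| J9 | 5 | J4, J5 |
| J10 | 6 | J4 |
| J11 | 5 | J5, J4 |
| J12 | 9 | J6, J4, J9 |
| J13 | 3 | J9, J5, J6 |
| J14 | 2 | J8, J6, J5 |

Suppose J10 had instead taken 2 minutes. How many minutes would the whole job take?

As given, the longest chain is J5→J9→J12 = 7+5+9 = 21, so the finish is 21 minutes.
J10 has 11 minutes of float (longest path through it is 10).
No other chain overtakes it, so the finish is 21 minutes.

21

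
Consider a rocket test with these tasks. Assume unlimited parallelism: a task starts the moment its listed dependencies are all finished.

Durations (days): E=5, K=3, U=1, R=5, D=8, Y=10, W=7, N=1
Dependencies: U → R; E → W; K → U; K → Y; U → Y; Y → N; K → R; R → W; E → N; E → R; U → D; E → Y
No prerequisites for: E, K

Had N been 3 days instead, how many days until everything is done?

18

As given, the longest chain is E→R→W = 5+5+7 = 17, so the finish is 17 days.
N has 1 day of float (longest path through it is 16).
New critical path: E→Y→N = 5+10+3 = 18 ⇒ 18 days.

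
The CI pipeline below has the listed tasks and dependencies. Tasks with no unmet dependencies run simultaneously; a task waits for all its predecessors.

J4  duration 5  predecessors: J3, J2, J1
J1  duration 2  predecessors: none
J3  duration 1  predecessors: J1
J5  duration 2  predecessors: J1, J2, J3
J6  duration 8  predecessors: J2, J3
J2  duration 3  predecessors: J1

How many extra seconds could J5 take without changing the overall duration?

6

Critical path: J1→J2→J6 = 2+3+8 = 13, so the finish is 13 seconds.
Longest path through J5: 7 seconds (earliest finish 7, latest finish 13).
So J5 can slip 13 − 7 = 6 seconds.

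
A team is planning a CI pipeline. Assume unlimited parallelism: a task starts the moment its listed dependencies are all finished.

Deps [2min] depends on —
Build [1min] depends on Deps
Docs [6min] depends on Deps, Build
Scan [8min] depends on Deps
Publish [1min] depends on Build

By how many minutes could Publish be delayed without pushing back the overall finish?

6

Critical path: Deps→Scan = 2+8 = 10, so the finish is 10 minutes.
Longest path through Publish: 4 minutes (earliest finish 4, latest finish 10).
Slack of Publish = 9 − 3 = 6 minutes.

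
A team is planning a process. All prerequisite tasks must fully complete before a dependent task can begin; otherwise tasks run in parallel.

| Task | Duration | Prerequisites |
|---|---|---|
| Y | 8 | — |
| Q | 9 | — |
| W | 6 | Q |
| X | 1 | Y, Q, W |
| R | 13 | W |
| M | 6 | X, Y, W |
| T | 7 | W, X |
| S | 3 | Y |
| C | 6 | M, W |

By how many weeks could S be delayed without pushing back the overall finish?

Q→W→X→M→C = 9+6+1+6+6 = 28 sets the makespan at 28 weeks.
Longest path through S: 11 weeks (earliest finish 11, latest finish 28).
So S can slip 28 − 11 = 17 weeks.

17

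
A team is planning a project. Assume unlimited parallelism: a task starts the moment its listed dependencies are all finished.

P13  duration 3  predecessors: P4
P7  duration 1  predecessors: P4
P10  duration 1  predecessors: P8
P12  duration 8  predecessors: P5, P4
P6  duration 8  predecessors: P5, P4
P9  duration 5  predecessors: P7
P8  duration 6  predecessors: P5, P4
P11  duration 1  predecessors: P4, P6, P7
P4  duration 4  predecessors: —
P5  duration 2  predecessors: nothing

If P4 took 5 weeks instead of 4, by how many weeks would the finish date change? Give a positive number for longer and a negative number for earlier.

As given, the longest chain is P4→P6→P11 = 4+8+1 = 13, so the finish is 13 weeks.
P4 lies on that path, so at 5 weeks the path becomes 14 weeks.
No other chain overtakes it, so the finish is 14 weeks.
Change in finish: 14 − 13 = +1 weeks.

1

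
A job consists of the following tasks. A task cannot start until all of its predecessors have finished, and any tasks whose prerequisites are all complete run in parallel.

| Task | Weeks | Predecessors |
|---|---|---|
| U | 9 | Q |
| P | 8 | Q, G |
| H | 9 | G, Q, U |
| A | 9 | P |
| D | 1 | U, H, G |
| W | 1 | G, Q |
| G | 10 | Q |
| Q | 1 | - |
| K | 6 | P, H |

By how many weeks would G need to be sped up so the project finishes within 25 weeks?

3

Current finish: 28 weeks; target: 25.
G is on every critical path, so each week cut from G cuts the finish by one (this holds down to a finish of 25).
Need 28 − 25 = 3 weeks off G → G becomes 7 weeks, finish becomes 25.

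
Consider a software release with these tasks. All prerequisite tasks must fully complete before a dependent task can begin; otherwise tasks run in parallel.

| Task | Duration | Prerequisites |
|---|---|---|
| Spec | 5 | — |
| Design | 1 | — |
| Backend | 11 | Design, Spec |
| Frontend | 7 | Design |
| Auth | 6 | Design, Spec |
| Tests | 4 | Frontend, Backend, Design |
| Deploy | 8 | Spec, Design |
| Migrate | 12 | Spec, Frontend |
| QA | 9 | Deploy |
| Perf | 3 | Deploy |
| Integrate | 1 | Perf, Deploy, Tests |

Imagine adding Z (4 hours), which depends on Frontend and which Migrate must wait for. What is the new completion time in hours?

Originally the plan takes 22 hours.
With Z inserted, Migrate now waits for max(Spec, Frontend, Z).
New critical path: Design→Frontend→Z→Migrate = 1+7+4+12 = 24 ⇒ 24 hours.

24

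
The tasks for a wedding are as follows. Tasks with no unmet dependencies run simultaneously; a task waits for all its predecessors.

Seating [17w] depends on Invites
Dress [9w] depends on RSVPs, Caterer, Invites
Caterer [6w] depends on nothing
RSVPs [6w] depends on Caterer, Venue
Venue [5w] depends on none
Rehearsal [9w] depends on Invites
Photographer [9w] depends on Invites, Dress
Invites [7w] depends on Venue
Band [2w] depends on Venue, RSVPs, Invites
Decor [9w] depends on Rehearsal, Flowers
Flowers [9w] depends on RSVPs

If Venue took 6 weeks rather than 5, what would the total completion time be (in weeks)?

31

Baseline: Venue→Invites→Dress→Photographer = 5+7+9+9 = 30 → 30 weeks.
Venue lies on that path, so at 6 weeks the path becomes 31 weeks.
The critical path is still Venue→Invites→Dress→Photographer; finish is now 31 weeks.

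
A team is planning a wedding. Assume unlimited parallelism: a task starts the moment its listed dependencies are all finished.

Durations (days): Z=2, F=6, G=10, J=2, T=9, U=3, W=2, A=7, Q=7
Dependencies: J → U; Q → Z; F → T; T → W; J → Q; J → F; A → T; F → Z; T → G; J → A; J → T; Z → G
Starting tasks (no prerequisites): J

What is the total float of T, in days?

The longest chain is J→A→T→G = 2+7+9+10 = 28; overall finish 28 days.
Longest path through T: 28 days (earliest finish 18, latest finish 18).
Float = 28 − 28 = 0.

0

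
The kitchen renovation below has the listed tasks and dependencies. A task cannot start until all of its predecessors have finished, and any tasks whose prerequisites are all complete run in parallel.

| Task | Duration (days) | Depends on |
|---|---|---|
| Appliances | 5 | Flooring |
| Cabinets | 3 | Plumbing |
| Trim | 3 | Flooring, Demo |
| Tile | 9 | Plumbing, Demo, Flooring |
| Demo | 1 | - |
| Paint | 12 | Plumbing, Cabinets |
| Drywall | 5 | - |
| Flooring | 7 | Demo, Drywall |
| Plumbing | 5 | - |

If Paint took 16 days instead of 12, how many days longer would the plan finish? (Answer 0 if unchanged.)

Actual critical path: Drywall→Flooring→Tile = 5+7+9 = 21 ⇒ 21 days.
Paint has 1 day of float (longest path through it is 20).
Now Plumbing→Cabinets→Paint = 5+3+16 = 24 is longest, so the finish becomes 24 days.
Change in finish: 24 − 21 = +3 days.

3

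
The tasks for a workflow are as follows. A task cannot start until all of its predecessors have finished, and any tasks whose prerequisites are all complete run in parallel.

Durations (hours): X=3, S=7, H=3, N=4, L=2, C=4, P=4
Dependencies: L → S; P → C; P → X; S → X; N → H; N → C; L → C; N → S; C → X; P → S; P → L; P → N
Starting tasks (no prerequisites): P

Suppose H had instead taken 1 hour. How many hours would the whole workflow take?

Critical path before the change: P→N→S→X = 4+4+7+3 = 18 giving 18 hours.
H has 7 hours of float (longest path through it is 11).
That remains the longest chain; total 18 hours.

18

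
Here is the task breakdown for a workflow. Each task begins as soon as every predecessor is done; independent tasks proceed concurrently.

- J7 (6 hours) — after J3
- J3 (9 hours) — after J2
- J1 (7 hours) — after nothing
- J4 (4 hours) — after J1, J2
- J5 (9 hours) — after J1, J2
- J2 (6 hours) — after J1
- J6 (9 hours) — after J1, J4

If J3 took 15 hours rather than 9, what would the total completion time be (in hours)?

34

Baseline: J1→J2→J3→J7 = 7+6+9+6 = 28 → 28 hours.
Since J3 is critical, the +6 change carries straight to that chain (now 34 hours).
That remains the longest chain; total 34 hours.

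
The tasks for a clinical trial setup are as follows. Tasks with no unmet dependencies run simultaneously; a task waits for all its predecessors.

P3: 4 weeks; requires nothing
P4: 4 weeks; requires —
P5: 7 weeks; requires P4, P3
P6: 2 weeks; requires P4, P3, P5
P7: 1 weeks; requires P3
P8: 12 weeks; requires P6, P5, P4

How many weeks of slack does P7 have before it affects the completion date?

20

Critical path: P3→P5→P6→P8 = 4+7+2+12 = 25, so the finish is 25 weeks.
Longest path through P7: 5 weeks (earliest finish 5, latest finish 25).
Slack of P7 = 24 − 4 = 20 weeks.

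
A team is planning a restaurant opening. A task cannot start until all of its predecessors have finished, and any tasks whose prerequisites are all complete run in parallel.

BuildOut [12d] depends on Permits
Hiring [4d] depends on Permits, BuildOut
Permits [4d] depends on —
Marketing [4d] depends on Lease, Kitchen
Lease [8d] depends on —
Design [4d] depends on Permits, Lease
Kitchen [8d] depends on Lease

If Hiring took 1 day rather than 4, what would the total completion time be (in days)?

20

As given, the longest chain is Permits→BuildOut→Hiring = 4+12+4 = 20, so the finish is 20 days.
Hiring lies on that path, so at 1 day the path becomes 17 days.
New critical path: Lease→Kitchen→Marketing = 8+8+4 = 20 ⇒ 20 days.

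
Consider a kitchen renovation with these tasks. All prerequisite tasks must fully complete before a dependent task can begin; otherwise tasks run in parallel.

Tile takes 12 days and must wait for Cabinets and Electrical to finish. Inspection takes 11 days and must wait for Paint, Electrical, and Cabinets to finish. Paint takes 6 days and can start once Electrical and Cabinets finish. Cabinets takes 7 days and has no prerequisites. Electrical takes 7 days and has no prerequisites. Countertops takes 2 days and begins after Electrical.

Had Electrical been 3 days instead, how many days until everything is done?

As given, the longest chain is Electrical→Paint→Inspection = 7+6+11 = 24, so the finish is 24 days.
Electrical lies on that path, so at 3 days the path becomes 20 days.
New critical path: Cabinets→Paint→Inspection = 7+6+11 = 24 ⇒ 24 days.

24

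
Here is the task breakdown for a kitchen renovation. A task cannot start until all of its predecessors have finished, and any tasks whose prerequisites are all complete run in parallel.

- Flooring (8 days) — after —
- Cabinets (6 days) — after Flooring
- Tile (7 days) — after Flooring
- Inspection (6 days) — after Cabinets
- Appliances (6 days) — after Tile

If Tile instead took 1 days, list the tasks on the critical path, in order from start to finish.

Actual critical path: Flooring→Tile→Appliances = 8+7+6 = 21 ⇒ 21 days.
Tile lies on that path, so at 1 day the path becomes 15 days.
The binding chain switches to Flooring→Cabinets→Inspection = 8+6+6 = 20; finish 20 days.

Flooring, Cabinets, Inspection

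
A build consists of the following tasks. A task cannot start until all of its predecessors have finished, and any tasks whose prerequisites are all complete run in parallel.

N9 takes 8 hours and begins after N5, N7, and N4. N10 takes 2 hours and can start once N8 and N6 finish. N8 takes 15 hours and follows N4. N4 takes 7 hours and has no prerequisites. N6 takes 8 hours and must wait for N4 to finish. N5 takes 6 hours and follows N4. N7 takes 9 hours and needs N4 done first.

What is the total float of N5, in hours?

The longest chain is N4→N7→N9 = 7+9+8 = 24; overall finish 24 hours.
Longest path through N5: 21 hours (earliest finish 13, latest finish 16).
So N5 can slip 16 − 13 = 3 hours.

3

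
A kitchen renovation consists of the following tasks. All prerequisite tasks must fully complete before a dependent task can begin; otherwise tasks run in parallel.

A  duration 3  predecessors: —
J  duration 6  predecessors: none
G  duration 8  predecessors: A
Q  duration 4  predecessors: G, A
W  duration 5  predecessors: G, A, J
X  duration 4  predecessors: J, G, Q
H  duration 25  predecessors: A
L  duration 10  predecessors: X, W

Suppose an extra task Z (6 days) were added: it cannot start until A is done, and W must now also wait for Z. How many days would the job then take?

29

Originally the job takes 29 days.
With Z inserted, W now waits for max(G, A, J, Z).
New critical path: A→G→Q→X→L = 3+8+4+4+10 = 29 ⇒ 29 days.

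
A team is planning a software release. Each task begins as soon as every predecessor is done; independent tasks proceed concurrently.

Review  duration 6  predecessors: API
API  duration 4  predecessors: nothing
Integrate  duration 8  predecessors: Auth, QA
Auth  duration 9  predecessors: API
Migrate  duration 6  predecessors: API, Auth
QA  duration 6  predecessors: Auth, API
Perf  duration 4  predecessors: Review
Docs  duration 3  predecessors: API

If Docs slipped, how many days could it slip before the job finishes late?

Critical path: API→Auth→QA→Integrate = 4+9+6+8 = 27, so the finish is 27 days.
Longest path through Docs: 7 days (earliest finish 7, latest finish 27).
Float = 27 − 7 = 20.

20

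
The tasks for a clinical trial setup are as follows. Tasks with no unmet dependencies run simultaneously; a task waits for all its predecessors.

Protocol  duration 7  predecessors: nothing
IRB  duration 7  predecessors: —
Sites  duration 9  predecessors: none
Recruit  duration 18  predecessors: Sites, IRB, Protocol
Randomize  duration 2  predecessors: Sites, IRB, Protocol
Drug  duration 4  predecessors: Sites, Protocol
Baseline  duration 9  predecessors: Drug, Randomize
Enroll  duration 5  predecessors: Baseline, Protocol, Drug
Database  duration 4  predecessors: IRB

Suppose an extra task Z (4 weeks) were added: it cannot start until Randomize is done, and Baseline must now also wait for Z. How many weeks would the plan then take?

Originally the plan takes 27 weeks.
With Z inserted, Baseline now waits for max(Drug, Randomize, Z).
New critical path: Sites→Randomize→Z→Baseline→Enroll = 9+2+4+9+5 = 29 ⇒ 29 weeks.

29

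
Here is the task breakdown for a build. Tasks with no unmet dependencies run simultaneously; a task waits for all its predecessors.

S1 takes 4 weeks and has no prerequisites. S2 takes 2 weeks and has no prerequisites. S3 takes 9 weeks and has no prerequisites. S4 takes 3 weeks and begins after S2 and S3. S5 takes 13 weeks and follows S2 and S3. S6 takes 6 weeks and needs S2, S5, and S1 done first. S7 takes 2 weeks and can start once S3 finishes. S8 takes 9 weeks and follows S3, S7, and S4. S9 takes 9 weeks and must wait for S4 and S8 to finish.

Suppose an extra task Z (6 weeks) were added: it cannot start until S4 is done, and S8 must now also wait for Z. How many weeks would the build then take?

Originally the build takes 30 weeks.
With Z inserted, S8 now waits for max(S3, S7, S4, Z).
New critical path: S3→S4→Z→S8→S9 = 9+3+6+9+9 = 36 ⇒ 36 weeks.

36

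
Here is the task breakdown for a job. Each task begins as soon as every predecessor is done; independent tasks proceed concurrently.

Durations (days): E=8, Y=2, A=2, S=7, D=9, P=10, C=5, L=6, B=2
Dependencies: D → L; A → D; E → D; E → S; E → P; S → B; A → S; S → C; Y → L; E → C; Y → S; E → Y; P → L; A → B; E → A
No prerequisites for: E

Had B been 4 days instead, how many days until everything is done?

25

As given, the longest chain is E→A→D→L = 8+2+9+6 = 25, so the finish is 25 days.
B has 6 days of float (longest path through it is 19).
No other chain overtakes it, so the finish is 25 days.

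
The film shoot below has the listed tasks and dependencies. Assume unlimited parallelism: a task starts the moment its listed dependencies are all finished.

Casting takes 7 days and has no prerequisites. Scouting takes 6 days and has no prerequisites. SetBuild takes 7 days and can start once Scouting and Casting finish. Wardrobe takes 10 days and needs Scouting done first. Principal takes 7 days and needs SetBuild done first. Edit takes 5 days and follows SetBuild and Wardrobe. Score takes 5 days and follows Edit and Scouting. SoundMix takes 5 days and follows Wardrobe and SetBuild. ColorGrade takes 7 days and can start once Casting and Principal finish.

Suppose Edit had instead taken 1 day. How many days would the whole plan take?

As given, the longest chain is Casting→SetBuild→Principal→ColorGrade = 7+7+7+7 = 28, so the finish is 28 days.
Edit is off the critical path — its longest chain is 26 days, giving 2 of slack.
That remains the longest chain; total 28 days.

28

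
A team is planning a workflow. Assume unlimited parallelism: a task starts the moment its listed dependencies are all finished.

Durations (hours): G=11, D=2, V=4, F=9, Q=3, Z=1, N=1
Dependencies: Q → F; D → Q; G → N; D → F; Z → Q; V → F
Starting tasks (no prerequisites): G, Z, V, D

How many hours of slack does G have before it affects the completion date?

Critical path: D→Q→F = 2+3+9 = 14, so the finish is 14 hours.
The longest chain containing G totals 12 hours.
So G can slip 13 − 11 = 2 hours.

2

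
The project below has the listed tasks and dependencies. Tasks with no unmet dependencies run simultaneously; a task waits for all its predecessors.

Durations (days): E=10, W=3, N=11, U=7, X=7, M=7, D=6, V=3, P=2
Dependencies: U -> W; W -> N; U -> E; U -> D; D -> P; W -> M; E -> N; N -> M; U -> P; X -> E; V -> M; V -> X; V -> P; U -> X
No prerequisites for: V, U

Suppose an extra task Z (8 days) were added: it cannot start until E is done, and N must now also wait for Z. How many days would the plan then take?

Originally the plan takes 42 days.
With Z inserted, N now waits for max(W, E, Z).
New critical path: U→X→E→Z→N→M = 7+7+10+8+11+7 = 50 ⇒ 50 days.

50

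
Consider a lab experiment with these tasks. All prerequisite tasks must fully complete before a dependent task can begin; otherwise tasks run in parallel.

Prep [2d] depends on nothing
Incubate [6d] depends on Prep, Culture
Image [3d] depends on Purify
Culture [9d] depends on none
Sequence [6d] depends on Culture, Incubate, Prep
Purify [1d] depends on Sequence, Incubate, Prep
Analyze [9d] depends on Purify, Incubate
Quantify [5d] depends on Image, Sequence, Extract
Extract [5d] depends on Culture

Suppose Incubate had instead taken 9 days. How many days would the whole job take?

34

Actual critical path: Culture→Incubate→Sequence→Purify→Analyze = 9+6+6+1+9 = 31 ⇒ 31 days.
Since Incubate is critical, the +3 change carries straight to that chain (now 34 days).
The critical path is still Culture→Incubate→Sequence→Purify→Analyze; finish is now 34 days.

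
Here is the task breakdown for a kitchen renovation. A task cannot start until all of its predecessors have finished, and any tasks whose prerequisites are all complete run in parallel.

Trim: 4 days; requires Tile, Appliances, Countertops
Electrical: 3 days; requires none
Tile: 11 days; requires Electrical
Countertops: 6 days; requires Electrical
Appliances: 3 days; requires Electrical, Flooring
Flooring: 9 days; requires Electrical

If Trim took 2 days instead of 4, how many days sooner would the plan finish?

2

The binding path is Electrical→Flooring→Appliances→Trim = 3+9+3+4 = 19; finish at 19 days.
Since Trim is critical, the -2 change carries straight to that chain (now 17 days).
The critical path is still Electrical→Flooring→Appliances→Trim; finish is now 17 days.
Change in finish: 17 − 19 = -2 days.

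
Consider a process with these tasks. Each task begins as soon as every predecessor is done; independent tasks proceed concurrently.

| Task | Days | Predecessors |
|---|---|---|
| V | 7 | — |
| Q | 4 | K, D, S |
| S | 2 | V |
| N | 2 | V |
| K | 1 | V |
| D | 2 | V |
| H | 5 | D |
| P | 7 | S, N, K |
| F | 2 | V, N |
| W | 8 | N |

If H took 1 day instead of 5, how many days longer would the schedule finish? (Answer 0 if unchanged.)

0

As given, the longest chain is V→N→W = 7+2+8 = 17, so the finish is 17 days.
H has 3 days of float (longest path through it is 14).
The critical path is still V→N→W; finish is now 17 days.
Change in finish: 17 − 17 = +0 days.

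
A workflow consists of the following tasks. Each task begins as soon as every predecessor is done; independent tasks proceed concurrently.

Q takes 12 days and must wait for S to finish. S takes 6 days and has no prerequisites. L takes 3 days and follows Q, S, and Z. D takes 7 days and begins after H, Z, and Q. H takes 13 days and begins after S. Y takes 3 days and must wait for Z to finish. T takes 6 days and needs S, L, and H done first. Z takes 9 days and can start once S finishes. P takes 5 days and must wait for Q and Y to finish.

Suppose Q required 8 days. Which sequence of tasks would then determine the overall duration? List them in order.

As given, the longest chain is S→Q→L→T = 6+12+3+6 = 27, so the finish is 27 days.
Q lies on that path, so at 8 days the path becomes 23 days.
New critical path: S→H→D = 6+13+7 = 26 ⇒ 26 days.

S, H, D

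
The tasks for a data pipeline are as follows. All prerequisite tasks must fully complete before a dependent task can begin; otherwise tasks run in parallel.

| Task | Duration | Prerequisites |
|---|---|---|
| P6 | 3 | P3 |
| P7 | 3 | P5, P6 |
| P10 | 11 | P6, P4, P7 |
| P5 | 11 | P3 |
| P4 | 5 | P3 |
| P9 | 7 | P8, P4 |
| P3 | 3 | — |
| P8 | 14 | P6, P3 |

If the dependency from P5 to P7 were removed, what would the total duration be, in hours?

With the dependency in place, P3→P5→P7→P10 = 3+11+3+11 = 28 sets the finish at 28 hours.
Without P5→P7, P7's earliest start moves from 14 to 6.
The longest chain is now P3→P6→P8→P9 = 3+3+14+7 = 27, so the project takes 27 hours.

27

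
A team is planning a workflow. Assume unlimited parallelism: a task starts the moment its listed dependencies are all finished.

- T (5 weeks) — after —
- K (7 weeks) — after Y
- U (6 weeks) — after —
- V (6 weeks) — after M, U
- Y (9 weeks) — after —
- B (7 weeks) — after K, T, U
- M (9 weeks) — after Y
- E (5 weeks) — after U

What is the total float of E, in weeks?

13

The longest chain is Y→M→V = 9+9+6 = 24; overall finish 24 weeks.
Longest path through E: 11 weeks (earliest finish 11, latest finish 24).
Slack of E = 19 − 6 = 13 weeks.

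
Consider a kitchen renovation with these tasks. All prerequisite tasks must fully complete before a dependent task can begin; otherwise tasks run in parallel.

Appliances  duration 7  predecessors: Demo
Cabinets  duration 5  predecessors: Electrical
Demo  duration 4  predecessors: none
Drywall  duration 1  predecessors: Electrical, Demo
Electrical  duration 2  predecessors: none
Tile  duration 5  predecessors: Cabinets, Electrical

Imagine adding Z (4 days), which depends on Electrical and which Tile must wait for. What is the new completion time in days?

12

Originally the project takes 12 days.
With Z inserted, Tile now waits for max(Cabinets, Electrical, Z).
New critical path: Electrical→Cabinets→Tile = 2+5+5 = 12 ⇒ 12 days.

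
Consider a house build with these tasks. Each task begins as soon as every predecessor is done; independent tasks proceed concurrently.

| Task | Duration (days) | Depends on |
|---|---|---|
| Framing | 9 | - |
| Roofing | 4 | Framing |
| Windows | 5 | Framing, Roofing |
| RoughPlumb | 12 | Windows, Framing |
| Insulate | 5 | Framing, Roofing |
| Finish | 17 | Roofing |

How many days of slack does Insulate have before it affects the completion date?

12

The longest chain is Framing→Roofing→Windows→RoughPlumb = 9+4+5+12 = 30; overall finish 30 days.
The longest chain containing Insulate totals 18 days.
Slack of Insulate = 25 − 13 = 12 days.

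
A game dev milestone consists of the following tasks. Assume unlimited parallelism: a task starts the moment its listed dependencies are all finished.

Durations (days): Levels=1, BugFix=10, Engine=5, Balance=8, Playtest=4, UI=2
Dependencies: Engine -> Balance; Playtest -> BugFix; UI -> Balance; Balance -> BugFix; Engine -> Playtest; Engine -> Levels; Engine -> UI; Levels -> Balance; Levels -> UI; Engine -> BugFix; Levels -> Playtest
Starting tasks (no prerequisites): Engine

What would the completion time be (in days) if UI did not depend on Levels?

25

Original critical path: Engine→Levels→UI→Balance→BugFix = 5+1+2+8+10 = 26 ⇒ 26 days.
Without Levels→UI, UI's earliest start moves from 6 to 5.
After: Engine→UI→Balance→BugFix = 5+2+8+10 = 25 → 25 days.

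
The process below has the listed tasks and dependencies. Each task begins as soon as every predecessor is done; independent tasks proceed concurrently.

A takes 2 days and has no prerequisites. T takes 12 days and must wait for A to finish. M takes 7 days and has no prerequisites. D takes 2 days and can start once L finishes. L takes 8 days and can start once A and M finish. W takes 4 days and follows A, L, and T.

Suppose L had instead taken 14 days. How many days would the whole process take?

The binding path is M→L→W = 7+8+4 = 19; finish at 19 days.
Since L is critical, the +6 change carries straight to that chain (now 25 days).
The critical path is still M→L→W; finish is now 25 days.

25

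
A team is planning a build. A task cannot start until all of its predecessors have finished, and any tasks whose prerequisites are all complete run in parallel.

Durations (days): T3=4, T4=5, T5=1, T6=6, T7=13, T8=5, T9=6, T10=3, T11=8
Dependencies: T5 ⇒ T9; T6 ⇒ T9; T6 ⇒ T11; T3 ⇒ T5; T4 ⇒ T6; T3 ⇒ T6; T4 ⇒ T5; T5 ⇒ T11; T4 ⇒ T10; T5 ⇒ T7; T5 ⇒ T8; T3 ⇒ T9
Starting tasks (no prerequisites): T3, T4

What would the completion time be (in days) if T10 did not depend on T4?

Original critical path: T4→T5→T7 = 5+1+13 = 19 ⇒ 19 days.
Without T4→T10, T10's earliest start moves from 5 to 0.
The longest chain is now T4→T5→T7 = 5+1+13 = 19, so the plan takes 19 days.

19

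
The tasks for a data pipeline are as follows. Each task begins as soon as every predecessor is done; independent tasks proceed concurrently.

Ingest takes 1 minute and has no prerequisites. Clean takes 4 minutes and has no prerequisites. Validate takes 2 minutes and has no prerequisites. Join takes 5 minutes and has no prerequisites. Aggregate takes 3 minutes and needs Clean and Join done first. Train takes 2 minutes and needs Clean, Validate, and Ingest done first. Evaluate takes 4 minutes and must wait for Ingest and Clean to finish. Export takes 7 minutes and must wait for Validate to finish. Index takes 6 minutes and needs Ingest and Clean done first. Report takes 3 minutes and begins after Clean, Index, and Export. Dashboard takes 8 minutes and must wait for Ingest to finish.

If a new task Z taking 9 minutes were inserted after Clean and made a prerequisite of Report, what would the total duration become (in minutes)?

16

Originally the data pipeline takes 13 minutes.
With Z inserted, Report now waits for max(Clean, Index, Export, Z).
New critical path: Clean→Z→Report = 4+9+3 = 16 ⇒ 16 minutes.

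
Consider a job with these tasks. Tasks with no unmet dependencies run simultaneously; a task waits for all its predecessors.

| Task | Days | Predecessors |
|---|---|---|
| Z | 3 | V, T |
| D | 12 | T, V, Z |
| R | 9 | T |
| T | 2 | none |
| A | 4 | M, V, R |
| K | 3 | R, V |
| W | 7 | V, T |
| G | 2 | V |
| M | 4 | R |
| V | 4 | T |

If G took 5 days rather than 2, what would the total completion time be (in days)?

As given, the longest chain is T→V→Z→D = 2+4+3+12 = 21, so the finish is 21 days.
G has 13 days of float (longest path through it is 8).
The critical path is still T→V→Z→D; finish is now 21 days.

21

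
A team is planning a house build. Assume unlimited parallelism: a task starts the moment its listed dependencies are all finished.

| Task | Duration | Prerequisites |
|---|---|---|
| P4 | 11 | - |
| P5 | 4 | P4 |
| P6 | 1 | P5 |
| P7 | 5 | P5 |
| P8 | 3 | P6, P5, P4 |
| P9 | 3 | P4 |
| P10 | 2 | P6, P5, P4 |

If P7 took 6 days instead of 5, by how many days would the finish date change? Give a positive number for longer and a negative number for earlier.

The binding path is P4→P5→P7 = 11+4+5 = 20; finish at 20 days.
P7 lies on that path, so at 6 days the path becomes 21 days.
The critical path is still P4→P5→P7; finish is now 21 days.
Change in finish: 21 − 20 = +1 days.

1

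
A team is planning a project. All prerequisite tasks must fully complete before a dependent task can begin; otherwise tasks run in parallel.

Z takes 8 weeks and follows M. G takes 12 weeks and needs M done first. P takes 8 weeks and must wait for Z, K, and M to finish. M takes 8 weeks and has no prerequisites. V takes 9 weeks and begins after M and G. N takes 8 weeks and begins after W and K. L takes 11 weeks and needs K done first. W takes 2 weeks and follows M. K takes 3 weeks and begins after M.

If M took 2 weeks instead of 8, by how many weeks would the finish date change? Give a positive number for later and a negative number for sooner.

-6

The binding path is M→G→V = 8+12+9 = 29; finish at 29 weeks.
Since M is critical, the -6 change carries straight to that chain (now 23 weeks).
That remains the longest chain; total 23 weeks.
Change in finish: 23 − 29 = -6 weeks.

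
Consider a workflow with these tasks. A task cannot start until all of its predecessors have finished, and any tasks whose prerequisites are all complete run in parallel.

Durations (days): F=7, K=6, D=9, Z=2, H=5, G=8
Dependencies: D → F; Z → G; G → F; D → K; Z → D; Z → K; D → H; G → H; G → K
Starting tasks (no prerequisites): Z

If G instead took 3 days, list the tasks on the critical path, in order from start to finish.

Actual critical path: Z→D→F = 2+9+7 = 18 ⇒ 18 days.
The longest path through G is only 17 days, so G has float 1.
The critical path is still Z→D→F; finish is now 18 days.

Z, D, F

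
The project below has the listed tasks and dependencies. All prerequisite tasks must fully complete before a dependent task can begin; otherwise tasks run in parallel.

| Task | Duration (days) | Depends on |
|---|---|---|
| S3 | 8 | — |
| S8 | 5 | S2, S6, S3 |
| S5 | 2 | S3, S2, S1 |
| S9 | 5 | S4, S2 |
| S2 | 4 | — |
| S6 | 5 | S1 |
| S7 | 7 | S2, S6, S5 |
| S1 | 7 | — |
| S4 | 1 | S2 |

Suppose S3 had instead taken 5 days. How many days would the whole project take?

19

As given, the longest chain is S1→S6→S7 = 7+5+7 = 19, so the finish is 19 days.
The longest path through S3 is only 17 days, so S3 has float 2.
No other chain overtakes it, so the finish is 19 days.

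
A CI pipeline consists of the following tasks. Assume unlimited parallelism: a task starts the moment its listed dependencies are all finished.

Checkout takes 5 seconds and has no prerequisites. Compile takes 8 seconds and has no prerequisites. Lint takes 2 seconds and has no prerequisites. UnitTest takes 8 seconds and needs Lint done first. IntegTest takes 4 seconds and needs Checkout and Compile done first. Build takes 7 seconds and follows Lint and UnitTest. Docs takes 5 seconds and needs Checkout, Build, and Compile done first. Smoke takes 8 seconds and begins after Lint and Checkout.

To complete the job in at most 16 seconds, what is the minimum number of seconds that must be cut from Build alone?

Current finish: 22 seconds; target: 16.
Build is on every critical path, so each second cut from Build cuts the finish by one (this holds down to a finish of 16).
Need 22 − 16 = 6 seconds off Build → Build becomes 1 second, finish becomes 16.

6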